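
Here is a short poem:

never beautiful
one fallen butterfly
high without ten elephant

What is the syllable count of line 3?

Line 3: high(1) + without(2) + ten(1) + elephant(3) = 7

7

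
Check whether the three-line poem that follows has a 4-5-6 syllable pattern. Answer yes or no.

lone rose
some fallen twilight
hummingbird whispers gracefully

No

Line 1: lone(1) + rose(1) = 2 (expected 4)
Line 2: some(1) + fallen(2) + twilight(2) = 5 ✓
Line 3: hummingbird(3) + whispers(2) + gracefully(3) = 8 (expected 6)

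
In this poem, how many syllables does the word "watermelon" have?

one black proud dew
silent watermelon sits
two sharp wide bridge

4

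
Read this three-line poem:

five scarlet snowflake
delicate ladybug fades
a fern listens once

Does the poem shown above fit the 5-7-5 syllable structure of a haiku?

Line 1: "five scarlet snowflake": 1+2+2 = 5 ✓
Line 2: "delicate ladybug fades": 3+3+1 = 7 ✓
Line 3: "a fern listens once": 1+1+2+1 = 5 ✓

Yes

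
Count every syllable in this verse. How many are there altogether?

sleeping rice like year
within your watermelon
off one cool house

16

Line 1: sleeping(2) + rice(1) + like(1) + year(1) = 5
Line 2: within(2) + your(1) + watermelon(4) = 7
Line 3: off(1) + one(1) + cool(1) + house(1) = 4
Total: 5 + 7 + 4 = 16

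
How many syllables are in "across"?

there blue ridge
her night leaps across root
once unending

2

"across" has 2 syllables.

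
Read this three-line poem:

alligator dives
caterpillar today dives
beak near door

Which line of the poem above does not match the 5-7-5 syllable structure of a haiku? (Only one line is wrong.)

Line 3

Line 1: "alligator dives": 4+1 = 5 ✓
Line 2: "caterpillar today dives": 4+2+1 = 7 ✓
Line 3: "beak near door": 1+1+1 = 3 (expected 5)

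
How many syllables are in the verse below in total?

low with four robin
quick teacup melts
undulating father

15

Line 1: low (1), with (1), four (1), robin (2) → 5
Line 2: quick (1), teacup (2), melts (1) → 4
Line 3: undulating (4), father (2) → 6
Total: 5 + 4 + 6 = 15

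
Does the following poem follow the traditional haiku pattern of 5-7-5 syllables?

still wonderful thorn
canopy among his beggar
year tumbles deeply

No

Line 1: still (1), wonderful (3), thorn (1) → 5 ✓
Line 2: canopy (3), among (2), his (1), beggar (2) → 8 (expected 7)
Line 3: year (1), tumbles (2), deeply (2) → 5 ✓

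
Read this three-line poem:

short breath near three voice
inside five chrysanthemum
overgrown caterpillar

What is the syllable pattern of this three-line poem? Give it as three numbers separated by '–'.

5–7–7

Line 1: short(1) + breath(1) + near(1) + three(1) + voice(1) = 5
Line 2: inside(2) + five(1) + chrysanthemum(4) = 7
Line 3: overgrown(3) + caterpillar(4) = 7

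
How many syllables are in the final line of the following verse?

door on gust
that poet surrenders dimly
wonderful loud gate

The final line: wonderful(3) + loud(1) + gate(1) = 5

5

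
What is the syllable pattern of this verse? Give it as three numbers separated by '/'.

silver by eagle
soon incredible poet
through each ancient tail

Line 1: "silver by eagle": 2+1+2 = 5
Line 2: "soon incredible poet": 1+4+2 = 7
Line 3: "through each ancient tail": 1+1+2+1 = 5

5/7/5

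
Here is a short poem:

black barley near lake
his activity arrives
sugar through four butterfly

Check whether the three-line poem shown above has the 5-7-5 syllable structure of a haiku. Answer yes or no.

No

Line 1: "black barley near lake": 1+2+1+1 = 5 ✓
Line 2: "his activity arrives": 1+4+2 = 7 ✓
Line 3: "sugar through four butterfly": 2+1+1+3 = 7 (expected 5)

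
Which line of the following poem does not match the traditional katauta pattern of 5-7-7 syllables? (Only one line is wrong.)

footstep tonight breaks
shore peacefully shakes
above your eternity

Line 1: footstep (2), tonight (2), breaks (1) → 5 ✓
Line 2: shore (1), peacefully (3), shakes (1) → 5 (expected 7)
Line 3: above (2), your (1), eternity (4) → 7 ✓

Line 2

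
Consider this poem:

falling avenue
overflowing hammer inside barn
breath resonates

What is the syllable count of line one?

5

Line one: falling (2), avenue (3) → 5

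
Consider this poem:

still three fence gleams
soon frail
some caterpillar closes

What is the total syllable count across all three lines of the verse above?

13

Line 1: still(1) + three(1) + fence(1) + gleams(1) = 4
Line 2: soon(1) + frail(1) = 2
Line 3: some(1) + caterpillar(4) + closes(2) = 7
Total: 4 + 2 + 7 = 13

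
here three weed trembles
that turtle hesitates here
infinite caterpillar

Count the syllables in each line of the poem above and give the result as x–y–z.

Line 1: "here three weed trembles": 1+1+1+2 = 5
Line 2: "that turtle hesitates here": 1+2+3+1 = 7
Line 3: "infinite caterpillar": 3+4 = 7

5–7–7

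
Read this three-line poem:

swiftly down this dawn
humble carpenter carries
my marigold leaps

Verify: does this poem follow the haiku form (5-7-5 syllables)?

Line 1: swiftly (2), down (1), this (1), dawn (1) → 5 ✓
Line 2: humble (2), carpenter (3), carries (2) → 7 ✓
Line 3: my (1), marigold (3), leaps (1) → 5 ✓

Yes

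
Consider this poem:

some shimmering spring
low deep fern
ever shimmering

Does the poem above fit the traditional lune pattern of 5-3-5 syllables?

Yes

Line 1: "some shimmering spring": 1+3+1 = 5 ✓
Line 2: "low deep fern": 1+1+1 = 3 ✓
Line 3: "ever shimmering": 2+3 = 5 ✓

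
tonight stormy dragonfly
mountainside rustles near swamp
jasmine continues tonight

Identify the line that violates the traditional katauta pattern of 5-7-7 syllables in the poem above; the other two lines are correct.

Line 1: "tonight stormy dragonfly": 2+2+3 = 7 (expected 5)
Line 2: "mountainside rustles near swamp": 3+2+1+1 = 7 ✓
Line 3: "jasmine continues tonight": 2+3+2 = 7 ✓

Line 1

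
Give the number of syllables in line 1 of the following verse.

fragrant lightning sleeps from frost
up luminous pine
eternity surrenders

7

Line 1: fragrant(2) + lightning(2) + sleeps(1) + from(1) + frost(1) = 7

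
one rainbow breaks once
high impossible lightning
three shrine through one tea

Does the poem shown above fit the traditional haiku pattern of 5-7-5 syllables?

Yes

Line 1: one(1) + rainbow(2) + breaks(1) + once(1) = 5 ✓
Line 2: high(1) + impossible(4) + lightning(2) = 7 ✓
Line 3: three(1) + shrine(1) + through(1) + one(1) + tea(1) = 5 ✓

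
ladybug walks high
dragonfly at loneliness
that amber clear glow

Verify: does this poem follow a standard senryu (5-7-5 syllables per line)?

Line 1: ladybug (3), walks (1), high (1) → 5 ✓
Line 2: dragonfly (3), at (1), loneliness (3) → 7 ✓
Line 3: that (1), amber (2), clear (1), glow (1) → 5 ✓

Yes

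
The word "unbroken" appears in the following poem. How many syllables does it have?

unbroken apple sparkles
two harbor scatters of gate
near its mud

"unbroken" has 3 syllables.

3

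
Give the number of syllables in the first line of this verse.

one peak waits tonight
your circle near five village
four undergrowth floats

The first line: "one peak waits tonight": 1+1+1+2 = 5

5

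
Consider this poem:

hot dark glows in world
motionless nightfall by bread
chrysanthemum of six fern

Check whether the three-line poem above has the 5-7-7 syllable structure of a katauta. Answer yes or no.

Line 1: "hot dark glows in world": 1+1+1+1+1 = 5 ✓
Line 2: "motionless nightfall by bread": 3+2+1+1 = 7 ✓
Line 3: "chrysanthemum of six fern": 4+1+1+1 = 7 ✓

Yes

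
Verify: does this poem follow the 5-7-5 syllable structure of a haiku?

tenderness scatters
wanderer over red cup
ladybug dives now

Yes

Line 1: tenderness (3), scatters (2) → 5 ✓
Line 2: wanderer (3), over (2), red (1), cup (1) → 7 ✓
Line 3: ladybug (3), dives (1), now (1) → 5 ✓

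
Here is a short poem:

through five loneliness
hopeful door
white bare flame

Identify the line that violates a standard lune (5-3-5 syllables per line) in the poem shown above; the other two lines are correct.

Line 1: through(1) + five(1) + loneliness(3) = 5 ✓
Line 2: hopeful(2) + door(1) = 3 ✓
Line 3: white(1) + bare(1) + flame(1) = 3 (expected 5)

The third line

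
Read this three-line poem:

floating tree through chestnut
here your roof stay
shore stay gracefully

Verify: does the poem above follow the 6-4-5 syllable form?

Yes

Line 1: floating(2) + tree(1) + through(1) + chestnut(2) = 6 ✓
Line 2: here(1) + your(1) + roof(1) + stay(1) = 4 ✓
Line 3: shore(1) + stay(1) + gracefully(3) = 5 ✓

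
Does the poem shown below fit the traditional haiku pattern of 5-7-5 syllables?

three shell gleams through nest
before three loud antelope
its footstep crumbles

Line 1: three(1) + shell(1) + gleams(1) + through(1) + nest(1) = 5 ✓
Line 2: before(2) + three(1) + loud(1) + antelope(3) = 7 ✓
Line 3: its(1) + footstep(2) + crumbles(2) = 5 ✓

Yes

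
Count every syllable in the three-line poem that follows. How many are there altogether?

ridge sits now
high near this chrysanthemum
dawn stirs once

Line 1: ridge(1) + sits(1) + now(1) = 3
Line 2: high(1) + near(1) + this(1) + chrysanthemum(4) = 7
Line 3: dawn(1) + stirs(1) + once(1) = 3
Total: 3 + 7 + 3 = 13

13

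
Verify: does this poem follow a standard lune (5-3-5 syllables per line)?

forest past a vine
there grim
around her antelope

No

Line 1: "forest past a vine": 2+1+1+1 = 5 ✓
Line 2: "there grim": 1+1 = 2 (expected 3)
Line 3: "around her antelope": 2+1+3 = 6 (expected 5)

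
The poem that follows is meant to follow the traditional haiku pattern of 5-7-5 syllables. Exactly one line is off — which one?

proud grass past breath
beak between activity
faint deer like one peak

The first line

Line 1: proud (1), grass (1), past (1), breath (1) → 4 (expected 5)
Line 2: beak (1), between (2), activity (4) → 7 ✓
Line 3: faint (1), deer (1), like (1), one (1), peak (1) → 5 ✓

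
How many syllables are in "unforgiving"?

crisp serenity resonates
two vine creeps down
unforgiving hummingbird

4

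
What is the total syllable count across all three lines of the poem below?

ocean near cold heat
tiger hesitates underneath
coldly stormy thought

Line 1: "ocean near cold heat": 2+1+1+1 = 5
Line 2: "tiger hesitates underneath": 2+3+3 = 8
Line 3: "coldly stormy thought": 2+2+1 = 5
Total: 5 + 8 + 5 = 18

18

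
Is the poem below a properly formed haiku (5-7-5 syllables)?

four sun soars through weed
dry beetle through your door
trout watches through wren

No

Line 1: four(1) + sun(1) + soars(1) + through(1) + weed(1) = 5 ✓
Line 2: dry(1) + beetle(2) + through(1) + your(1) + door(1) = 6 (expected 7)
Line 3: trout(1) + watches(2) + through(1) + wren(1) = 5 ✓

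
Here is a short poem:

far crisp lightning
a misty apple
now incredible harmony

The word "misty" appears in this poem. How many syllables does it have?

2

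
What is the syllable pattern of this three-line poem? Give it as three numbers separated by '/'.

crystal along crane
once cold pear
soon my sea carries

5/3/5

Line 1: "crystal along crane": 2+2+1 = 5
Line 2: "once cold pear": 1+1+1 = 3
Line 3: "soon my sea carries": 1+1+1+2 = 5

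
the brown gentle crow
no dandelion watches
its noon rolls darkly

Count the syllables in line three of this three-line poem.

5

Line three: its(1) + noon(1) + rolls(1) + darkly(2) = 5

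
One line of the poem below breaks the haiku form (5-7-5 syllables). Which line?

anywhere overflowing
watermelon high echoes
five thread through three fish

Line 1: "anywhere overflowing": 3+4 = 7 (expected 5)
Line 2: "watermelon high echoes": 4+1+2 = 7 ✓
Line 3: "five thread through three fish": 1+1+1+1+1 = 5 ✓

The first line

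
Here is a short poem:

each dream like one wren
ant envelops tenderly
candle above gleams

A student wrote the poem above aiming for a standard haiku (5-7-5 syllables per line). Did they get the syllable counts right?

Line 1: each (1), dream (1), like (1), one (1), wren (1) → 5 ✓
Line 2: ant (1), envelops (3), tenderly (3) → 7 ✓
Line 3: candle (2), above (2), gleams (1) → 5 ✓

Yes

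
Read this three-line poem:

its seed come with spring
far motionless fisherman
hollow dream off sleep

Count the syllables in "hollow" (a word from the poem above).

2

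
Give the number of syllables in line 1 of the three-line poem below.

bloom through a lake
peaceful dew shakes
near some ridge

Line 1: bloom(1) + through(1) + a(1) + lake(1) = 4

4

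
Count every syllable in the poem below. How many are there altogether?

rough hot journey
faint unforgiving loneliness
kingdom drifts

Line 1: "rough hot journey": 1+1+2 = 4
Line 2: "faint unforgiving loneliness": 1+4+3 = 8
Line 3: "kingdom drifts": 2+1 = 3
Total: 4 + 8 + 3 = 15

15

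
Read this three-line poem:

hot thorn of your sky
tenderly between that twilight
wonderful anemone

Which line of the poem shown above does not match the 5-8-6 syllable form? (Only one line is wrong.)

Line 1: hot (1), thorn (1), of (1), your (1), sky (1) → 5 ✓
Line 2: tenderly (3), between (2), that (1), twilight (2) → 8 ✓
Line 3: wonderful (3), anemone (4) → 7 (expected 6)

Line 3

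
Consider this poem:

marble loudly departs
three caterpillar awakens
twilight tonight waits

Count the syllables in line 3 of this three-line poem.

Line 3: "twilight tonight waits": 2+2+1 = 5

5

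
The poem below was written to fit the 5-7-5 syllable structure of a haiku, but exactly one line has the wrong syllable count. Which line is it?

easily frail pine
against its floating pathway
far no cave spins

Line 1: "easily frail pine": 3+1+1 = 5 ✓
Line 2: "against its floating pathway": 2+1+2+2 = 7 ✓
Line 3: "far no cave spins": 1+1+1+1 = 4 (expected 5)

Line 3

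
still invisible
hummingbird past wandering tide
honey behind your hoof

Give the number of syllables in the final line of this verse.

The final line: honey (2), behind (2), your (1), hoof (1) → 6

6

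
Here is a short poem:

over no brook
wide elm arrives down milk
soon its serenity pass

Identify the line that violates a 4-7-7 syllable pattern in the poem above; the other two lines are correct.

Line 1: over (2), no (1), brook (1) → 4 ✓
Line 2: wide (1), elm (1), arrives (2), down (1), milk (1) → 6 (expected 7)
Line 3: soon (1), its (1), serenity (4), pass (1) → 7 ✓

The second line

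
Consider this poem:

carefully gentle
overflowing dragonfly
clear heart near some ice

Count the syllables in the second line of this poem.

7

The second line: "overflowing dragonfly": 4+3 = 7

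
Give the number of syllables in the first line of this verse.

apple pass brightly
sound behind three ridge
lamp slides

The first line: "apple pass brightly": 2+1+2 = 5

5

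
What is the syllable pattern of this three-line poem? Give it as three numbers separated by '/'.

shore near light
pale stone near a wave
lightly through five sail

Line 1: "shore near light": 1+1+1 = 3
Line 2: "pale stone near a wave": 1+1+1+1+1 = 5
Line 3: "lightly through five sail": 2+1+1+1 = 5

3/5/5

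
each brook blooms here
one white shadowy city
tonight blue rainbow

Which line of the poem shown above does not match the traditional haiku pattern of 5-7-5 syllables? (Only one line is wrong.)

The first line

Line 1: each(1) + brook(1) + blooms(1) + here(1) = 4 (expected 5)
Line 2: one(1) + white(1) + shadowy(3) + city(2) = 7 ✓
Line 3: tonight(2) + blue(1) + rainbow(2) = 5 ✓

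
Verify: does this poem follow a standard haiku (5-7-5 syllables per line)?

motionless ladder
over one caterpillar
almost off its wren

Yes

Line 1: motionless (3), ladder (2) → 5 ✓
Line 2: over (2), one (1), caterpillar (4) → 7 ✓
Line 3: almost (2), off (1), its (1), wren (1) → 5 ✓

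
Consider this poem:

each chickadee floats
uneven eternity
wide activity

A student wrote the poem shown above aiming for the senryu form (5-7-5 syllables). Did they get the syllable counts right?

Line 1: "each chickadee floats": 1+3+1 = 5 ✓
Line 2: "uneven eternity": 3+4 = 7 ✓
Line 3: "wide activity": 1+4 = 5 ✓

Yes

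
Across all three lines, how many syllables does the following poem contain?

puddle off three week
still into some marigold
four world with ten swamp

Line 1: "puddle off three week": 2+1+1+1 = 5
Line 2: "still into some marigold": 1+2+1+3 = 7
Line 3: "four world with ten swamp": 1+1+1+1+1 = 5
Total: 5 + 7 + 5 = 17

17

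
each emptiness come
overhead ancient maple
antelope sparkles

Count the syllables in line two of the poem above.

Line two: "overhead ancient maple": 3+2+2 = 7

7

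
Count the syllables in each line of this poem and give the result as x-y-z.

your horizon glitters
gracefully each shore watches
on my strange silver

Line 1: your(1) + horizon(3) + glitters(2) = 6
Line 2: gracefully(3) + each(1) + shore(1) + watches(2) = 7
Line 3: on(1) + my(1) + strange(1) + silver(2) = 5

6-7-5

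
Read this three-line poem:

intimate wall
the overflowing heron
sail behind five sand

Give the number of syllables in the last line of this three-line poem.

The last line: sail(1) + behind(2) + five(1) + sand(1) = 5

5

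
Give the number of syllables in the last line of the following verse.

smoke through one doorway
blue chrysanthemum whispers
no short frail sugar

5

The last line: no(1) + short(1) + frail(1) + sugar(2) = 5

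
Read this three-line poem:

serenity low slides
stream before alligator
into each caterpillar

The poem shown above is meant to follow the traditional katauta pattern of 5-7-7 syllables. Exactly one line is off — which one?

Line 1: serenity (4), low (1), slides (1) → 6 (expected 5)
Line 2: stream (1), before (2), alligator (4) → 7 ✓
Line 3: into (2), each (1), caterpillar (4) → 7 ✓

Line 1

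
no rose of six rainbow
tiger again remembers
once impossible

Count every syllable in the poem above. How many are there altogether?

Line 1: no(1) + rose(1) + of(1) + six(1) + rainbow(2) = 6
Line 2: tiger(2) + again(2) + remembers(3) = 7
Line 3: once(1) + impossible(4) = 5
Total: 6 + 7 + 5 = 18

18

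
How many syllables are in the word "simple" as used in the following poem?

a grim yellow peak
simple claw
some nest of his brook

2

"simple" has 2 syllables.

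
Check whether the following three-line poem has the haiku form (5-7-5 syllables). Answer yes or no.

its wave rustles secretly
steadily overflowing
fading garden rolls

Line 1: its(1) + wave(1) + rustles(2) + secretly(3) = 7 (expected 5)
Line 2: steadily(3) + overflowing(4) = 7 ✓
Line 3: fading(2) + garden(2) + rolls(1) = 5 ✓

No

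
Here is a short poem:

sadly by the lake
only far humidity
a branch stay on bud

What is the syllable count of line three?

Line three: a(1) + branch(1) + stay(1) + on(1) + bud(1) = 5

5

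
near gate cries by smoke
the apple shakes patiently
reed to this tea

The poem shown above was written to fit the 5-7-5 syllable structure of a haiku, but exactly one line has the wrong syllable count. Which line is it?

Line 1: near(1) + gate(1) + cries(1) + by(1) + smoke(1) = 5 ✓
Line 2: the(1) + apple(2) + shakes(1) + patiently(3) = 7 ✓
Line 3: reed(1) + to(1) + this(1) + tea(1) = 4 (expected 5)

Line 3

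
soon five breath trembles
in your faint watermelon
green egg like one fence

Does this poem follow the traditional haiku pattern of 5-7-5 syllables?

Line 1: soon (1), five (1), breath (1), trembles (2) → 5 ✓
Line 2: in (1), your (1), faint (1), watermelon (4) → 7 ✓
Line 3: green (1), egg (1), like (1), one (1), fence (1) → 5 ✓

Yes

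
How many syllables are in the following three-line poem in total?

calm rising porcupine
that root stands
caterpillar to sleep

15

Line 1: calm(1) + rising(2) + porcupine(3) = 6
Line 2: that(1) + root(1) + stands(1) = 3
Line 3: caterpillar(4) + to(1) + sleep(1) = 6
Total: 6 + 3 + 6 = 15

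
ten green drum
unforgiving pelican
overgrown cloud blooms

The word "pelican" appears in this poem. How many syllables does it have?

3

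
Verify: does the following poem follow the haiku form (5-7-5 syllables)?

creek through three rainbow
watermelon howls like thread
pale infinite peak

Yes

Line 1: creek(1) + through(1) + three(1) + rainbow(2) = 5 ✓
Line 2: watermelon(4) + howls(1) + like(1) + thread(1) = 7 ✓
Line 3: pale(1) + infinite(3) + peak(1) = 5 ✓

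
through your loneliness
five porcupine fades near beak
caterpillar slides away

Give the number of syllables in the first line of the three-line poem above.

The first line: "through your loneliness": 1+1+3 = 5

5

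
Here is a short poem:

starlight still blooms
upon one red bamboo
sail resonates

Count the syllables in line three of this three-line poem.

4

Line three: sail (1), resonates (3) → 4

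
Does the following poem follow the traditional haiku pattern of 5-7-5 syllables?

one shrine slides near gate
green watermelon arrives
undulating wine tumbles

Line 1: one(1) + shrine(1) + slides(1) + near(1) + gate(1) = 5 ✓
Line 2: green(1) + watermelon(4) + arrives(2) = 7 ✓
Line 3: undulating(4) + wine(1) + tumbles(2) = 7 (expected 5)

No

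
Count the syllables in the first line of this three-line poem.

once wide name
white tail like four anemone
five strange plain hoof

The first line: once (1), wide (1), name (1) → 3

3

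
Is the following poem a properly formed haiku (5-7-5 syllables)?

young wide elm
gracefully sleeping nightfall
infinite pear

No

Line 1: young(1) + wide(1) + elm(1) = 3 (expected 5)
Line 2: gracefully(3) + sleeping(2) + nightfall(2) = 7 ✓
Line 3: infinite(3) + pear(1) = 4 (expected 5)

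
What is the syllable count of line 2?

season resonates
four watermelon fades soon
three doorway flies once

Line 2: four (1), watermelon (4), fades (1), soon (1) → 7

7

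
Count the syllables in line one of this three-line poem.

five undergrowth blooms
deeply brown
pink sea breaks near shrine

Line one: five(1) + undergrowth(3) + blooms(1) = 5

5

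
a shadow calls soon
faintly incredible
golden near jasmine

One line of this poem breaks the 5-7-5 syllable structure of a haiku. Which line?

Line 1: a(1) + shadow(2) + calls(1) + soon(1) = 5 ✓
Line 2: faintly(2) + incredible(4) = 6 (expected 7)
Line 3: golden(2) + near(1) + jasmine(2) = 5 ✓

Line 2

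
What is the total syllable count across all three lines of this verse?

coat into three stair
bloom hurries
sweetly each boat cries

13

Line 1: coat (1), into (2), three (1), stair (1) → 5
Line 2: bloom (1), hurries (2) → 3
Line 3: sweetly (2), each (1), boat (1), cries (1) → 5
Total: 5 + 3 + 5 = 13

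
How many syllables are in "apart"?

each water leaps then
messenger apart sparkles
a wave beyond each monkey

2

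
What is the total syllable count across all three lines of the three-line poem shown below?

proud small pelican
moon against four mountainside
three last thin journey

Line 1: proud (1), small (1), pelican (3) → 5
Line 2: moon (1), against (2), four (1), mountainside (3) → 7
Line 3: three (1), last (1), thin (1), journey (2) → 5
Total: 5 + 7 + 5 = 17

17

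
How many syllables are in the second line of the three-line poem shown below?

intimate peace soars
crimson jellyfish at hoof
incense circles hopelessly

7

The second line: crimson(2) + jellyfish(3) + at(1) + hoof(1) = 7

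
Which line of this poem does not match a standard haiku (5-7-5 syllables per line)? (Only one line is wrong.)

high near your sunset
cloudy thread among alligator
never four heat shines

Line 1: "high near your sunset": 1+1+1+2 = 5 ✓
Line 2: "cloudy thread among alligator": 2+1+2+4 = 9 (expected 7)
Line 3: "never four heat shines": 2+1+1+1 = 5 ✓

Line 2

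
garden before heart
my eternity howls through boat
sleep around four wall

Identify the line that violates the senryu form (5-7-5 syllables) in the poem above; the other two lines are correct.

Line 1: garden(2) + before(2) + heart(1) = 5 ✓
Line 2: my(1) + eternity(4) + howls(1) + through(1) + boat(1) = 8 (expected 7)
Line 3: sleep(1) + around(2) + four(1) + wall(1) = 5 ✓

The second line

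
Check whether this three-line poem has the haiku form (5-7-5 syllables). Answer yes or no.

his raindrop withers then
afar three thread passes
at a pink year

Line 1: "his raindrop withers then": 1+2+2+1 = 6 (expected 5)
Line 2: "afar three thread passes": 2+1+1+2 = 6 (expected 7)
Line 3: "at a pink year": 1+1+1+1 = 4 (expected 5)

No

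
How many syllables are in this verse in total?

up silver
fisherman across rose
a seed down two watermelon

Line 1: up(1) + silver(2) = 3
Line 2: fisherman(3) + across(2) + rose(1) = 6
Line 3: a(1) + seed(1) + down(1) + two(1) + watermelon(4) = 8
Total: 3 + 6 + 8 = 17

17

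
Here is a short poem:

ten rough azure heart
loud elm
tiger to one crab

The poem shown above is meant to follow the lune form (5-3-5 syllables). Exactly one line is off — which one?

Line 1: ten (1), rough (1), azure (2), heart (1) → 5 ✓
Line 2: loud (1), elm (1) → 2 (expected 3)
Line 3: tiger (2), to (1), one (1), crab (1) → 5 ✓

The second line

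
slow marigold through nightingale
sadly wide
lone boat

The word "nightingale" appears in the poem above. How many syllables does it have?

3

"nightingale" has 3 syllables.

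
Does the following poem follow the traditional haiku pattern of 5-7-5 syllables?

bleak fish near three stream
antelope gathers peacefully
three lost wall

No

Line 1: "bleak fish near three stream": 1+1+1+1+1 = 5 ✓
Line 2: "antelope gathers peacefully": 3+2+3 = 8 (expected 7)
Line 3: "three lost wall": 1+1+1 = 3 (expected 5)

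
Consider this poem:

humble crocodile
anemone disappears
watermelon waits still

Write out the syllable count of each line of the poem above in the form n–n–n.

Line 1: humble(2) + crocodile(3) = 5
Line 2: anemone(4) + disappears(3) = 7
Line 3: watermelon(4) + waits(1) + still(1) = 6

5–7–6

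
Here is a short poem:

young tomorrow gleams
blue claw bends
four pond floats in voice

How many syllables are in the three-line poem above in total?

Line 1: young (1), tomorrow (3), gleams (1) → 5
Line 2: blue (1), claw (1), bends (1) → 3
Line 3: four (1), pond (1), floats (1), in (1), voice (1) → 5
Total: 5 + 3 + 5 = 13

13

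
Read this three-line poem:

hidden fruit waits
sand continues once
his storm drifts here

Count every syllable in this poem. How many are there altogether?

Line 1: hidden (2), fruit (1), waits (1) → 4
Line 2: sand (1), continues (3), once (1) → 5
Line 3: his (1), storm (1), drifts (1), here (1) → 4
Total: 4 + 5 + 4 = 13

13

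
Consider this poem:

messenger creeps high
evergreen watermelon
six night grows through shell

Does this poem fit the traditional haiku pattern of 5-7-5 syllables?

Line 1: "messenger creeps high": 3+1+1 = 5 ✓
Line 2: "evergreen watermelon": 3+4 = 7 ✓
Line 3: "six night grows through shell": 1+1+1+1+1 = 5 ✓

Yes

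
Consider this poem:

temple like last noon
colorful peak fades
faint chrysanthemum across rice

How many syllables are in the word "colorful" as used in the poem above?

3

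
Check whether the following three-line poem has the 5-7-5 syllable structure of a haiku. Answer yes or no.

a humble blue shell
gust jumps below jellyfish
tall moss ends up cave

Line 1: "a humble blue shell": 1+2+1+1 = 5 ✓
Line 2: "gust jumps below jellyfish": 1+1+2+3 = 7 ✓
Line 3: "tall moss ends up cave": 1+1+1+1+1 = 5 ✓

Yes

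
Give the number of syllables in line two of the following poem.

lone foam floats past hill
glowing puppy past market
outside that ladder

Line two: "glowing puppy past market": 2+2+1+2 = 7

7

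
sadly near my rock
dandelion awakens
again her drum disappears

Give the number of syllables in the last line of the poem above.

The last line: again(2) + her(1) + drum(1) + disappears(3) = 7

7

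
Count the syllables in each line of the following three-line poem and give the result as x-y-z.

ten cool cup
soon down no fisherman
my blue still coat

3-6-4

Line 1: ten (1), cool (1), cup (1) → 3
Line 2: soon (1), down (1), no (1), fisherman (3) → 6
Line 3: my (1), blue (1), still (1), coat (1) → 4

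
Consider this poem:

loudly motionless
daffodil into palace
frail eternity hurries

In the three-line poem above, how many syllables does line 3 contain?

7

Line 3: "frail eternity hurries": 1+4+2 = 7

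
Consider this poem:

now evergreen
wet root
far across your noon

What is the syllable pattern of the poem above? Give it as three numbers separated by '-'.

Line 1: now (1), evergreen (3) → 4
Line 2: wet (1), root (1) → 2
Line 3: far (1), across (2), your (1), noon (1) → 5

4-2-5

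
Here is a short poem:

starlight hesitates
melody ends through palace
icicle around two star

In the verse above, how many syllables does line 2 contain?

7

Line 2: "melody ends through palace": 3+1+1+2 = 7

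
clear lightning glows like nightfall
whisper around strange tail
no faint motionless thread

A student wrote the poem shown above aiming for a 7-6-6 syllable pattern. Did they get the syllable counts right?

Yes

Line 1: clear (1), lightning (2), glows (1), like (1), nightfall (2) → 7 ✓
Line 2: whisper (2), around (2), strange (1), tail (1) → 6 ✓
Line 3: no (1), faint (1), motionless (3), thread (1) → 6 ✓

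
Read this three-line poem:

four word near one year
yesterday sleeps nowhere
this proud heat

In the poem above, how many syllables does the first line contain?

The first line: four (1), word (1), near (1), one (1), year (1) → 5

5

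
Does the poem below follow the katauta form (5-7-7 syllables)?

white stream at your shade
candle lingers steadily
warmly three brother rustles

Yes

Line 1: white (1), stream (1), at (1), your (1), shade (1) → 5 ✓
Line 2: candle (2), lingers (2), steadily (3) → 7 ✓
Line 3: warmly (2), three (1), brother (2), rustles (2) → 7 ✓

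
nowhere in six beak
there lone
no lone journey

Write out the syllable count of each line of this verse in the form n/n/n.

5/2/4

Line 1: nowhere (2), in (1), six (1), beak (1) → 5
Line 2: there (1), lone (1) → 2
Line 3: no (1), lone (1), journey (2) → 4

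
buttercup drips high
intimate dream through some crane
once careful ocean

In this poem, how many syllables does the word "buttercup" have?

"buttercup" has 3 syllables.

3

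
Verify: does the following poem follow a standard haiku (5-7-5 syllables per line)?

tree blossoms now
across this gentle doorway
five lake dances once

Line 1: "tree blossoms now": 1+2+1 = 4 (expected 5)
Line 2: "across this gentle doorway": 2+1+2+2 = 7 ✓
Line 3: "five lake dances once": 1+1+2+1 = 5 ✓

No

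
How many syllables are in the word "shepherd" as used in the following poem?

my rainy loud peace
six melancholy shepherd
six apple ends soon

"shepherd" has 2 syllables.

2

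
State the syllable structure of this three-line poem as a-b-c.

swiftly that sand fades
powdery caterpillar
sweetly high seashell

Line 1: swiftly (2), that (1), sand (1), fades (1) → 5
Line 2: powdery (3), caterpillar (4) → 7
Line 3: sweetly (2), high (1), seashell (2) → 5

5-7-5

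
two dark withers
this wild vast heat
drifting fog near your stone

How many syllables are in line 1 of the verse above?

Line 1: "two dark withers": 1+1+2 = 4

4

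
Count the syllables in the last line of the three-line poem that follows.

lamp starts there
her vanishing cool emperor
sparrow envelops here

6

The last line: sparrow(2) + envelops(3) + here(1) = 6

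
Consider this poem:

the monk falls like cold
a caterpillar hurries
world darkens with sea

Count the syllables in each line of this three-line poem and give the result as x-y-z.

Line 1: the (1), monk (1), falls (1), like (1), cold (1) → 5
Line 2: a (1), caterpillar (4), hurries (2) → 7
Line 3: world (1), darkens (2), with (1), sea (1) → 5

5-7-5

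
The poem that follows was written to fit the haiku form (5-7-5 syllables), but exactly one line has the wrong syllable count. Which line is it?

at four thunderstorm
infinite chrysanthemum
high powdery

The third line

Line 1: "at four thunderstorm": 1+1+3 = 5 ✓
Line 2: "infinite chrysanthemum": 3+4 = 7 ✓
Line 3: "high powdery": 1+3 = 4 (expected 5)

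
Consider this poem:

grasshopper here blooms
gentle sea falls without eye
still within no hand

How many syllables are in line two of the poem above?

Line two: gentle (2), sea (1), falls (1), without (2), eye (1) → 7

7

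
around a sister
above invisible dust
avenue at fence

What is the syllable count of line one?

Line one: around (2), a (1), sister (2) → 5

5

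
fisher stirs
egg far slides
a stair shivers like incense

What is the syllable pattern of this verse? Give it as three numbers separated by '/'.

3/3/7

Line 1: fisher(2) + stirs(1) = 3
Line 2: egg(1) + far(1) + slides(1) = 3
Line 3: a(1) + stair(1) + shivers(2) + like(1) + incense(2) = 7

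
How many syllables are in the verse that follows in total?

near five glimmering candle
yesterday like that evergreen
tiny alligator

21

Line 1: near(1) + five(1) + glimmering(3) + candle(2) = 7
Line 2: yesterday(3) + like(1) + that(1) + evergreen(3) = 8
Line 3: tiny(2) + alligator(4) = 6
Total: 7 + 8 + 6 = 21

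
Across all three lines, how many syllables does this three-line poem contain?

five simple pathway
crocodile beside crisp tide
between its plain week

17

Line 1: five(1) + simple(2) + pathway(2) = 5
Line 2: crocodile(3) + beside(2) + crisp(1) + tide(1) = 7
Line 3: between(2) + its(1) + plain(1) + week(1) = 5
Total: 5 + 7 + 5 = 17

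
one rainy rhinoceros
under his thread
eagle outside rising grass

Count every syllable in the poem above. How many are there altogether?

Line 1: one(1) + rainy(2) + rhinoceros(4) = 7
Line 2: under(2) + his(1) + thread(1) = 4
Line 3: eagle(2) + outside(2) + rising(2) + grass(1) = 7
Total: 7 + 4 + 7 = 18

18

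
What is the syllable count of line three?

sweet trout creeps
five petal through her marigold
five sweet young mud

Line three: five (1), sweet (1), young (1), mud (1) → 4

4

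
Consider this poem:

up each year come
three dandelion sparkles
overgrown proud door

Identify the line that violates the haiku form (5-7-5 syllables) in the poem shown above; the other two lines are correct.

Line 1

Line 1: up(1) + each(1) + year(1) + come(1) = 4 (expected 5)
Line 2: three(1) + dandelion(4) + sparkles(2) = 7 ✓
Line 3: overgrown(3) + proud(1) + door(1) = 5 ✓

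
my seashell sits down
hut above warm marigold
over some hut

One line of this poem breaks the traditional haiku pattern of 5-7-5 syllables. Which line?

Line 1: "my seashell sits down": 1+2+1+1 = 5 ✓
Line 2: "hut above warm marigold": 1+2+1+3 = 7 ✓
Line 3: "over some hut": 2+1+1 = 4 (expected 5)

Line 3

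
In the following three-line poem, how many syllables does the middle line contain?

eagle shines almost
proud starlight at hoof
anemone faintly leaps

The middle line: "proud starlight at hoof": 1+2+1+1 = 5

5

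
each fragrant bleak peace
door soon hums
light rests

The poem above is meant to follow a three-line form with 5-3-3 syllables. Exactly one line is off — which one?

Line 3

Line 1: each(1) + fragrant(2) + bleak(1) + peace(1) = 5 ✓
Line 2: door(1) + soon(1) + hums(1) = 3 ✓
Line 3: light(1) + rests(1) = 2 (expected 3)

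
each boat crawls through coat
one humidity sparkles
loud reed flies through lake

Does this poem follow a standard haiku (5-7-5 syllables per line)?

Yes

Line 1: "each boat crawls through coat": 1+1+1+1+1 = 5 ✓
Line 2: "one humidity sparkles": 1+4+2 = 7 ✓
Line 3: "loud reed flies through lake": 1+1+1+1+1 = 5 ✓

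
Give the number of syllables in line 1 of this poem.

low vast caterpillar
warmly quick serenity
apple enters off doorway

6

Line 1: low(1) + vast(1) + caterpillar(4) = 6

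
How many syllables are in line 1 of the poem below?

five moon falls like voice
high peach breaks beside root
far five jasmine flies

Line 1: five(1) + moon(1) + falls(1) + like(1) + voice(1) = 5

5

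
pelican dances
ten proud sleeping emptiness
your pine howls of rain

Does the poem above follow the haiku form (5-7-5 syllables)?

Yes

Line 1: "pelican dances": 3+2 = 5 ✓
Line 2: "ten proud sleeping emptiness": 1+1+2+3 = 7 ✓
Line 3: "your pine howls of rain": 1+1+1+1+1 = 5 ✓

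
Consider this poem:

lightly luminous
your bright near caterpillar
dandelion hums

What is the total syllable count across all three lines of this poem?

17

Line 1: lightly (2), luminous (3) → 5
Line 2: your (1), bright (1), near (1), caterpillar (4) → 7
Line 3: dandelion (4), hums (1) → 5
Total: 5 + 7 + 5 = 17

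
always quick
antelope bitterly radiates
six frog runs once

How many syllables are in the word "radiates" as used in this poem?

3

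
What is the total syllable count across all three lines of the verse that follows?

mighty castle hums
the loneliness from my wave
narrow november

17

Line 1: "mighty castle hums": 2+2+1 = 5
Line 2: "the loneliness from my wave": 1+3+1+1+1 = 7
Line 3: "narrow november": 2+3 = 5
Total: 5 + 7 + 5 = 17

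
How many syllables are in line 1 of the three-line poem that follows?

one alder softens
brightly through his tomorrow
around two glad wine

Line 1: one(1) + alder(2) + softens(2) = 5

5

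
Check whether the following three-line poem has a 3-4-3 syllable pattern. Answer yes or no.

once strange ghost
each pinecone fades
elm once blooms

Yes

Line 1: "once strange ghost": 1+1+1 = 3 ✓
Line 2: "each pinecone fades": 1+2+1 = 4 ✓
Line 3: "elm once blooms": 1+1+1 = 3 ✓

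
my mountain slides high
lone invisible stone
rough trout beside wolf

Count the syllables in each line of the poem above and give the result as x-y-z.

Line 1: my(1) + mountain(2) + slides(1) + high(1) = 5
Line 2: lone(1) + invisible(4) + stone(1) = 6
Line 3: rough(1) + trout(1) + beside(2) + wolf(1) = 5

5-6-5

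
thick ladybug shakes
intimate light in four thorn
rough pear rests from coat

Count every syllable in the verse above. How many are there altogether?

Line 1: "thick ladybug shakes": 1+3+1 = 5
Line 2: "intimate light in four thorn": 3+1+1+1+1 = 7
Line 3: "rough pear rests from coat": 1+1+1+1+1 = 5
Total: 5 + 7 + 5 = 17

17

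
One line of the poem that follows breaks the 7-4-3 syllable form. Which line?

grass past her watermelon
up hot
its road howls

Line 2

Line 1: grass (1), past (1), her (1), watermelon (4) → 7 ✓
Line 2: up (1), hot (1) → 2 (expected 4)
Line 3: its (1), road (1), howls (1) → 3 ✓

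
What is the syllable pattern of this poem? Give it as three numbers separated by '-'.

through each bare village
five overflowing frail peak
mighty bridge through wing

Line 1: "through each bare village": 1+1+1+2 = 5
Line 2: "five overflowing frail peak": 1+4+1+1 = 7
Line 3: "mighty bridge through wing": 2+1+1+1 = 5

5-7-5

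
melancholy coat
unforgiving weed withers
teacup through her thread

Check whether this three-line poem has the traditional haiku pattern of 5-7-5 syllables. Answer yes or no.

Line 1: melancholy (4), coat (1) → 5 ✓
Line 2: unforgiving (4), weed (1), withers (2) → 7 ✓
Line 3: teacup (2), through (1), her (1), thread (1) → 5 ✓

Yes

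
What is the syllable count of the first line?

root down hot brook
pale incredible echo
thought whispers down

4

The first line: root(1) + down(1) + hot(1) + brook(1) = 4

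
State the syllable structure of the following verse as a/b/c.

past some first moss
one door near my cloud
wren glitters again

4/5/5

Line 1: past (1), some (1), first (1), moss (1) → 4
Line 2: one (1), door (1), near (1), my (1), cloud (1) → 5
Line 3: wren (1), glitters (2), again (2) → 5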